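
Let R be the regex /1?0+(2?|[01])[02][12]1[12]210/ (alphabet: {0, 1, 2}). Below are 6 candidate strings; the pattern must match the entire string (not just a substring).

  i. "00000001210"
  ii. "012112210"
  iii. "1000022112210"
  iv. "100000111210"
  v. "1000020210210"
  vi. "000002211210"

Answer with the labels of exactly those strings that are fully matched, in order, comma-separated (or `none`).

i → no match
ii → match
iii → match
iv → match
v → no match
vi → match

ii, iii, iv, vi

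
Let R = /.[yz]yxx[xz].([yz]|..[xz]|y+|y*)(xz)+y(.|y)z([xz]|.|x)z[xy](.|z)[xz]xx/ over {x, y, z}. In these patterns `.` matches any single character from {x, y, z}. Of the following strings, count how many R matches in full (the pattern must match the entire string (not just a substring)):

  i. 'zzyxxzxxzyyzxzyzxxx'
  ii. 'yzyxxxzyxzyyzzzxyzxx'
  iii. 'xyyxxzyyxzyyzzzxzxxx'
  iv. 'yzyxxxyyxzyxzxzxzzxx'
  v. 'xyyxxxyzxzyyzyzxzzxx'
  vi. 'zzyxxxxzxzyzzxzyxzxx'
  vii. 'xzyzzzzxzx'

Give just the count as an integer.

6

i → match
ii → match
iii → match
iv → match
v → match
vi → match
vii. 'xzyzzzzxzx' → no match — must end with 'xx'
Total matched: 6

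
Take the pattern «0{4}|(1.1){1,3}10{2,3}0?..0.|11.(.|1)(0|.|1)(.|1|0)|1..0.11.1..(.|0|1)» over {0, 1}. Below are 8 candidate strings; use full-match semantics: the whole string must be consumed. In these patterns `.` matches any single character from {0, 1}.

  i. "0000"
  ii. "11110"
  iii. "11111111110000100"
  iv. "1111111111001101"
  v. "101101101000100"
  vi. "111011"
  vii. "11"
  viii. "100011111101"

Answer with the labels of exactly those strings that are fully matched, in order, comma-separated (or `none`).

i → match
ii → no match
iii → match
iv → match
v → no match
vi → match
vii → no match
viii → match

i, iii, iv, vi, viii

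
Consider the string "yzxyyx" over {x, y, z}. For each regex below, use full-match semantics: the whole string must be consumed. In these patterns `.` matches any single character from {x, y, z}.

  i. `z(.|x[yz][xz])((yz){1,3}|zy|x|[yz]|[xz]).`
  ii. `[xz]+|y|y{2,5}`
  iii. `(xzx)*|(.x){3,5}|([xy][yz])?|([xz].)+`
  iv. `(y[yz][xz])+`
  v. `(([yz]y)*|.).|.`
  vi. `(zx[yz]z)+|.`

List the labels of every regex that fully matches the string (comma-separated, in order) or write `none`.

iv

i → no match — must start with "z"
ii → no match
iii → no match
iv → match
v → no match
vi → no match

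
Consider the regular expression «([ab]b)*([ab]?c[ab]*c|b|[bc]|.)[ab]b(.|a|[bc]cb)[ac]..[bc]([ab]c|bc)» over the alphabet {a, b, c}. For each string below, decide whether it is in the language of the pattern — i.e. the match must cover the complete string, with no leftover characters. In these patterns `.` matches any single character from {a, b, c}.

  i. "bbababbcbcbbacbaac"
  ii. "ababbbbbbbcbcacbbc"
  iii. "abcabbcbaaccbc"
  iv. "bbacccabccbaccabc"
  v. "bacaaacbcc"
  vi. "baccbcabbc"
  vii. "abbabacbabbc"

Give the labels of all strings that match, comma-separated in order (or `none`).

ii, iii, vii

i → no match
ii → match
iii → match
iv → no match
v → no match
vi → no match
vii → match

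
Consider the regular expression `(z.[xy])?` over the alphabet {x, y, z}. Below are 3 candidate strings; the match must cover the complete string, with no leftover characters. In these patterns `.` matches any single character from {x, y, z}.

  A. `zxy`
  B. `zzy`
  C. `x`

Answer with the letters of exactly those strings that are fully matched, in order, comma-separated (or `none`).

A, B

A. `zxy` → match
B. `zzy` → match
C. `x` → no match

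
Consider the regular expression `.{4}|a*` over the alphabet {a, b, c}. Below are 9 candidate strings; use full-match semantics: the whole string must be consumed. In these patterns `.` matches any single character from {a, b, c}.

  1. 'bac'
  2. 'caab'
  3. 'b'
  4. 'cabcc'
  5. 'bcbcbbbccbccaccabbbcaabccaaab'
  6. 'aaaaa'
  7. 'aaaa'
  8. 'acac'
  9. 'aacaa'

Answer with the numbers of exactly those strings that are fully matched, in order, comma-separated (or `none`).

1 → no match
2 → match
3 → no match
4 → no match
5 → no match
6 → match
7 → match
8 → match
9 → no match

2, 6, 7, 8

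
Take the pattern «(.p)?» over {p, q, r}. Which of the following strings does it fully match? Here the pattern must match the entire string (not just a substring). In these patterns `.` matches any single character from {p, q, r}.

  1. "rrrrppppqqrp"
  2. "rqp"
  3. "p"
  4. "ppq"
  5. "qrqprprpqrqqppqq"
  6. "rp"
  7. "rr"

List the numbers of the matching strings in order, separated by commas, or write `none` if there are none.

1 → no match
2 → no match
3 → no match
4 → no match
5 → no match
6 → match
7 → no match

6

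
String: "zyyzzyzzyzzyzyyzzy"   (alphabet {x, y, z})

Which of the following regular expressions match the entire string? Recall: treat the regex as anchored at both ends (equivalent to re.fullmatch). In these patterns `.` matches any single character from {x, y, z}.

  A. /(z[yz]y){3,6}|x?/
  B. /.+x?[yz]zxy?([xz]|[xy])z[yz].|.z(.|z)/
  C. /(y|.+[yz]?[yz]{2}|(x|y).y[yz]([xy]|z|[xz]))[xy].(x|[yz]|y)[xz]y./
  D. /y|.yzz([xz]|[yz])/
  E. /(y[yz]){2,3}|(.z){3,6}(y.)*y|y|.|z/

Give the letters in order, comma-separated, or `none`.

A

A → match
B → no match
C → no match
D → no match
E → no match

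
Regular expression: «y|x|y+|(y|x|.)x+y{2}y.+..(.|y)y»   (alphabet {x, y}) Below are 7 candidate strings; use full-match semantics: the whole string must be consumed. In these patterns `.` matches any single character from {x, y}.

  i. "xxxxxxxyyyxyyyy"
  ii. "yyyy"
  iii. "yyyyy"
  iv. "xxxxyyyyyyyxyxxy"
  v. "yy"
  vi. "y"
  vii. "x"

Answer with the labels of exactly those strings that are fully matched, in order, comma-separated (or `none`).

i, ii, iii, iv, v, vi, vii

i → match
ii → match
iii → match
iv → match
v → match
vi → match
vii → match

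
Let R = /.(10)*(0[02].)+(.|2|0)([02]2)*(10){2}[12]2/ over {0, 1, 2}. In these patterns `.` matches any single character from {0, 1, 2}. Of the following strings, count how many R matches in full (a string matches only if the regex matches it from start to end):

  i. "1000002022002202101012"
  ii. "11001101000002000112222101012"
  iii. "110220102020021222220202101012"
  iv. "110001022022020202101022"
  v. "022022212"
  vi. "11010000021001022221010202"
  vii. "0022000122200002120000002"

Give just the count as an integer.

i → match
ii → no match
iii → no match
iv → match
v. "022022212" → no match
vi → no match
vii → no match
Total matched: 2

2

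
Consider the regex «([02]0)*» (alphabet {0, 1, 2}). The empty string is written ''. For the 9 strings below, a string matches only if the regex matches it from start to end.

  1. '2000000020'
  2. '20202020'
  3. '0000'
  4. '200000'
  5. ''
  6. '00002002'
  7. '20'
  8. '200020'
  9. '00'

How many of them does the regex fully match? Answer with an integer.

8

1. '2000000020' → match
2. '20202020' → match
3. '0000' → match
4. '200000' → match
5. '' → match
6. '00002002' → no match
7. '20' → match
8. '200020' → match
9. '00' → match
Total matched: 8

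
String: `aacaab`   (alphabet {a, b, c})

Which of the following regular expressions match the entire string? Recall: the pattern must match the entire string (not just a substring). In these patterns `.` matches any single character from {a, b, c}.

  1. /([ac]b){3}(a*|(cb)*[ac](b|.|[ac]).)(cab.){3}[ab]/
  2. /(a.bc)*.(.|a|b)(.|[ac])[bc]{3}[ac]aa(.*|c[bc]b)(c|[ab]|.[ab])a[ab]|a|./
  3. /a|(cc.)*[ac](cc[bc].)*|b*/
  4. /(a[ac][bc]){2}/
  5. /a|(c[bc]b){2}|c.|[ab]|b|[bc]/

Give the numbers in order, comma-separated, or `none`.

1 → no match
2 → no match
3 → no match
4 → match
5 → no match

4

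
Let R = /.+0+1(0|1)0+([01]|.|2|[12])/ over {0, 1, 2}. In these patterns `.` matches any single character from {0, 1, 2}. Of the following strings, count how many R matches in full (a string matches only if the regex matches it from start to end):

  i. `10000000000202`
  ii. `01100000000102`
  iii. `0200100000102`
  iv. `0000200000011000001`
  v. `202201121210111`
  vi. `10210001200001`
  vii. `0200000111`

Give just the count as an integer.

i → no match
ii → no match
iii → no match
iv → match
v → no match
vi → no match
vii → no match
Total matched: 1

1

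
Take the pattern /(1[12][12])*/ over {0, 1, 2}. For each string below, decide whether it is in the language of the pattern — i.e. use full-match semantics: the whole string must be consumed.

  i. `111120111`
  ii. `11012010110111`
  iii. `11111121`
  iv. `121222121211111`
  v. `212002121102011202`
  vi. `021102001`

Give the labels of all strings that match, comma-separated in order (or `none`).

i → no match
ii → no match
iii → no match
iv → no match
v → no match
vi → no match

none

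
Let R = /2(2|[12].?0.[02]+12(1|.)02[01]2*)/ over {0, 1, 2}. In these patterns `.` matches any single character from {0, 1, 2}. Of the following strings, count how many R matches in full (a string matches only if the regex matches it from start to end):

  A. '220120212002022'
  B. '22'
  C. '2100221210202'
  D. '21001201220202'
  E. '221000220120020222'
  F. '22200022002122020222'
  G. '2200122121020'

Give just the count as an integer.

A → match
B → match
C → match
D → match
E → match
F → match
G → match
Total matched: 7

7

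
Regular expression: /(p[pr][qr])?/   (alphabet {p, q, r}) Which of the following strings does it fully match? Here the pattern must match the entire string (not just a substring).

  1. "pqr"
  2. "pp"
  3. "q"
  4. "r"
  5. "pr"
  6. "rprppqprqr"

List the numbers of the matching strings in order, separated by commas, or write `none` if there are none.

none

1 → no match
2 → no match
3 → no match
4 → no match
5 → no match
6 → no match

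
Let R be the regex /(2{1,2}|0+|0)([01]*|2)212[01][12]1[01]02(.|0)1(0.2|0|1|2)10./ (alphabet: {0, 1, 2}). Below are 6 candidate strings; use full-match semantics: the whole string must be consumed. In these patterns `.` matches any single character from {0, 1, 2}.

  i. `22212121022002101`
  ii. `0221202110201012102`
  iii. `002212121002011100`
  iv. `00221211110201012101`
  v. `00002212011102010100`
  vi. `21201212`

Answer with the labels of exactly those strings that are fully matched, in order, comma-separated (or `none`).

i → no match
ii → match
iii → match
iv → match
v → match
vi → no match

ii, iii, iv, v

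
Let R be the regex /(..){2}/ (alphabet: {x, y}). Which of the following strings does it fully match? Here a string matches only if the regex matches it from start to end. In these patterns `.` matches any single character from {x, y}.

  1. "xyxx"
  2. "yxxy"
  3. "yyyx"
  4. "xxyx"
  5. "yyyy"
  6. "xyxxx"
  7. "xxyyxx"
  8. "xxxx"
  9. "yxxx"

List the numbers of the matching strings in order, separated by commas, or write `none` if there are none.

1 → match
2 → match
3 → match
4 → match
5 → match
6 → no match
7 → no match
8 → match
9 → match

1, 2, 3, 4, 5, 8, 9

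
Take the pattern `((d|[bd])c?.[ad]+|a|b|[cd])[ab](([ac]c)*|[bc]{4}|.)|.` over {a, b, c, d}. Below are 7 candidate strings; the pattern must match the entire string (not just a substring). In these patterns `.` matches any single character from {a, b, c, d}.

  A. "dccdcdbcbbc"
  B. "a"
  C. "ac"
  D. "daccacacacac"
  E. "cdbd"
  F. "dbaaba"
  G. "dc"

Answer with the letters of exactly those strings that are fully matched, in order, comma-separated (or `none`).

B, D, F

A. "dccdcdbcbbc" → no match
B. "a" → match
C. "ac" → no match
D. "daccacacacac" → match
E. "cdbd" → no match
F. "dbaaba" → match
G. "dc" → no match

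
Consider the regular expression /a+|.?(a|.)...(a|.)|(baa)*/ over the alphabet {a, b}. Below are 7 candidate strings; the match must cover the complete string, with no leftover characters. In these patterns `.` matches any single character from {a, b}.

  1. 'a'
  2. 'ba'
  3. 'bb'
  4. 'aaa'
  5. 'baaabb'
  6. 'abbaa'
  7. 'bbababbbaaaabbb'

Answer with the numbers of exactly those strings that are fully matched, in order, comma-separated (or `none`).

1, 4, 5, 6

1 → match
2 → no match
3 → no match
4 → match
5 → match
6 → match
7 → no match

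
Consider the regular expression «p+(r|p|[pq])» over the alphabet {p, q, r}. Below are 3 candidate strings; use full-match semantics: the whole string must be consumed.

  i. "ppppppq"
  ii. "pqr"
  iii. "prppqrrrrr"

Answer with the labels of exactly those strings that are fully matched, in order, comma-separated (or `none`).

i. "ppppppq" → match
ii. "pqr" → no match
iii. "prppqrrrrr" → no match

i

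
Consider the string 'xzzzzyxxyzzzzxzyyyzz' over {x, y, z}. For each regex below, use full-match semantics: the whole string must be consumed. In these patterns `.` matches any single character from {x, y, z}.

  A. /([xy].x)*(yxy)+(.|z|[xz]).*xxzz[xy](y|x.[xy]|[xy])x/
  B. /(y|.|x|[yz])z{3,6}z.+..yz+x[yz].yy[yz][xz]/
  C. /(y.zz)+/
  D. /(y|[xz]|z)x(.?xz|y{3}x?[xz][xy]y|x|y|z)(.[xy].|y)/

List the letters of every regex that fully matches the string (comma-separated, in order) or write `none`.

B

A → no match — must end with 'x'
B → match
C → no match — must start with 'y'
D → no match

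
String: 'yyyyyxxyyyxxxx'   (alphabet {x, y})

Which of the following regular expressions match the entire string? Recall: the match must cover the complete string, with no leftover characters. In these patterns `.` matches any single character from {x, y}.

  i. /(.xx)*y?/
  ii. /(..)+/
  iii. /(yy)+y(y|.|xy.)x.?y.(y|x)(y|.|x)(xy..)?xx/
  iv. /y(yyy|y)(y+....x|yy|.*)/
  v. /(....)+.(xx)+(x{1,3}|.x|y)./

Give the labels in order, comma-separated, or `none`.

ii, iii, iv

i → no match
ii → match
iii → match
iv → match
v → no match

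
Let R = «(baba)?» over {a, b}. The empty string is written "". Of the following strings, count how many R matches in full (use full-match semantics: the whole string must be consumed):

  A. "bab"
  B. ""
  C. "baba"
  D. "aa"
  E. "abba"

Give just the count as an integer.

2

A. "bab" → no match
B. "" → match
C. "baba" → match
D. "aa" → no match
E. "abba" → no match
Total matched: 2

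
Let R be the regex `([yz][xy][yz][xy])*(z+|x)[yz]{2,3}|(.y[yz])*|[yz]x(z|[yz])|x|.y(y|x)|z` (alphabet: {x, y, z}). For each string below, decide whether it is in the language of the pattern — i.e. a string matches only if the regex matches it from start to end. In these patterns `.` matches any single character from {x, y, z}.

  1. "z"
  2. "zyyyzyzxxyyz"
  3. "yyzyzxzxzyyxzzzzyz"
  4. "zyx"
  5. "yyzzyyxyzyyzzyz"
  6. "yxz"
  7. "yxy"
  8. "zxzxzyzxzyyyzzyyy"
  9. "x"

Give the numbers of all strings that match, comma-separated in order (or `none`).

1 → match
2 → match
3 → match
4 → match
5 → match
6 → match
7 → match
8 → match
9 → match

1, 2, 3, 4, 5, 6, 7, 8, 9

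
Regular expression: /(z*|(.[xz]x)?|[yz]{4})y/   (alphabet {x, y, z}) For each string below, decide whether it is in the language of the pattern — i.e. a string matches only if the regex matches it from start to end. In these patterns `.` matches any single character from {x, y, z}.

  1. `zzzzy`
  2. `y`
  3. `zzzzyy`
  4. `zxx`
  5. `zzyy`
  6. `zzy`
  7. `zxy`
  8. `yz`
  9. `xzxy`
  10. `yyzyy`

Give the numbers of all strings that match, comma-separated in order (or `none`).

1 → match
2 → match
3 → no match
4 → no match — must end with `y`
5 → no match
6 → match
7 → no match
8 → no match — must end with `y`
9 → match
10 → match

1, 2, 6, 9, 10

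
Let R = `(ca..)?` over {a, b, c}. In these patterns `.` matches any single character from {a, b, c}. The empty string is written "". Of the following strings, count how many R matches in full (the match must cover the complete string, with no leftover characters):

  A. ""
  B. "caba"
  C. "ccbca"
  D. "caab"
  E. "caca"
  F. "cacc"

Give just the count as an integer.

A → match
B → match
C → no match
D → match
E → match
F → match
Total matched: 5

5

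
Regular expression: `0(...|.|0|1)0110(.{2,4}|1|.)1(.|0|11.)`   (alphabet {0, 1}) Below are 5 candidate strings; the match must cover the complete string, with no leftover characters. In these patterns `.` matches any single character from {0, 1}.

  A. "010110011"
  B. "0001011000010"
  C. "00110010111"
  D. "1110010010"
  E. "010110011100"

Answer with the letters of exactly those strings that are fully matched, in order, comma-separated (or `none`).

A, B

A. "010110011" → match
B → match
C. "00110010111" → no match
D. "1110010010" → no match — must start with "0"
E. "010110011100" → no match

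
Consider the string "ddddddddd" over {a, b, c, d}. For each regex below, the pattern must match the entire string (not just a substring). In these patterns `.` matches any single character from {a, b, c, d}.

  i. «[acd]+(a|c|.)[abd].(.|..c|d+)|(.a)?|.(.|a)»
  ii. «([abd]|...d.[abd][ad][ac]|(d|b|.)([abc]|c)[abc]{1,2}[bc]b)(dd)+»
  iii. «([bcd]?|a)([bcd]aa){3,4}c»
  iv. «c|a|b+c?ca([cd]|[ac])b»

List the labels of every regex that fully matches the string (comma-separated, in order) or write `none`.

i, ii

i → match
ii → match
iii → no match — must end with "aac"
iv → no match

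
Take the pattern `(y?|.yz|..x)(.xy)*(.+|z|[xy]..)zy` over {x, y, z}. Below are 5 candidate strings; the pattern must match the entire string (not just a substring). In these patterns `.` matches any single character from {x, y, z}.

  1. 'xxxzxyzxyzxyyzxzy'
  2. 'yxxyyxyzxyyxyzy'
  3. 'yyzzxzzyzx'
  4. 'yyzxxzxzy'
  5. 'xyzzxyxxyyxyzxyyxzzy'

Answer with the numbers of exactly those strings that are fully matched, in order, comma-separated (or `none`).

1, 2, 4, 5

1 → match
2 → match
3 → no match — must end with 'zy'
4 → match
5 → match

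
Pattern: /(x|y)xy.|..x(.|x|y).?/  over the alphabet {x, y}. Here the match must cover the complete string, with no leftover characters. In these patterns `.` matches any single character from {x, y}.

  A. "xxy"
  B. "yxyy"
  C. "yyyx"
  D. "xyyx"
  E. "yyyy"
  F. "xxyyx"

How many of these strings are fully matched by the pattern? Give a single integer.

A. "xxy" → no match
B. "yxyy" → match
C. "yyyx" → no match
D. "xyyx" → no match
E. "yyyy" → no match
F. "xxyyx" → no match
Total matched: 1

1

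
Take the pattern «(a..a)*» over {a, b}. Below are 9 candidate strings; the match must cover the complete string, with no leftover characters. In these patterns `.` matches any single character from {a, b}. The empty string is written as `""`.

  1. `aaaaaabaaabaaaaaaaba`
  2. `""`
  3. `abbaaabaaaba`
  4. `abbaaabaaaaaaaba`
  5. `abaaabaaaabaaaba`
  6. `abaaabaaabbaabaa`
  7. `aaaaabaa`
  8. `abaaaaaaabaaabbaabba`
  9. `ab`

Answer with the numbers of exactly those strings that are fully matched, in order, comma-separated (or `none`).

1, 2, 3, 4, 5, 6, 7, 8

1 → match
2 → match
3 → match
4 → match
5 → match
6 → match
7 → match
8 → match
9 → no match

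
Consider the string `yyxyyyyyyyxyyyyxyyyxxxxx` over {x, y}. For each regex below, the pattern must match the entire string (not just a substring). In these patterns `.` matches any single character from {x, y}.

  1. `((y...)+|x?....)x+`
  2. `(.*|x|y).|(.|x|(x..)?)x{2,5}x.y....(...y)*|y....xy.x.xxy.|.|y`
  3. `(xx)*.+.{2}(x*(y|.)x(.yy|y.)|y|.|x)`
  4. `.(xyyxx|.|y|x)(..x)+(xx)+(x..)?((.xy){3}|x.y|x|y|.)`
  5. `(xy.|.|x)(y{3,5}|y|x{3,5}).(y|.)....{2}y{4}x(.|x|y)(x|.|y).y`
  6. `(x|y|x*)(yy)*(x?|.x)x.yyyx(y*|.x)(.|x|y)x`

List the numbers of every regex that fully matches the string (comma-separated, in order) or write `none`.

1 → match
2 → match
3 → match
4 → no match
5 → no match — must end with `y`
6 → no match

1, 2, 3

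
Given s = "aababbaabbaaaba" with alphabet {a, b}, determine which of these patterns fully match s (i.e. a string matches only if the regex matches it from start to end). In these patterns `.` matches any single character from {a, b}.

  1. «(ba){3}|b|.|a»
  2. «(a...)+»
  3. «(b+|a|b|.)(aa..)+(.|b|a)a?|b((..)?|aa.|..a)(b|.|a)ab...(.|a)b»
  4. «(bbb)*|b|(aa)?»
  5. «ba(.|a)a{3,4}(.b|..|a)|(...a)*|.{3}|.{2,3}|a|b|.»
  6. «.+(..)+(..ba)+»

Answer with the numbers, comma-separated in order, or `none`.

6

1 → no match
2 → no match
3 → no match
4 → no match
5 → no match
6 → match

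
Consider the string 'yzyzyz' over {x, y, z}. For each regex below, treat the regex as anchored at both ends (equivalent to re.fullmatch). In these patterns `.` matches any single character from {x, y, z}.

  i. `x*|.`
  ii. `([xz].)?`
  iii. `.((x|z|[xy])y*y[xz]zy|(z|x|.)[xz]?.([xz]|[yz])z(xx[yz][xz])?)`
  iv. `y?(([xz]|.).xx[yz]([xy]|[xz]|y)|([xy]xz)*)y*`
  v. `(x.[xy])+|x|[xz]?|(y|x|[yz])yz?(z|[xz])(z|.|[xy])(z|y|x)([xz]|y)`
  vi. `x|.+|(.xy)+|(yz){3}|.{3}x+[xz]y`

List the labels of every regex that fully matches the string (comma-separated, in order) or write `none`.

vi

i → no match
ii → no match
iii → no match
iv → no match
v → no match
vi → match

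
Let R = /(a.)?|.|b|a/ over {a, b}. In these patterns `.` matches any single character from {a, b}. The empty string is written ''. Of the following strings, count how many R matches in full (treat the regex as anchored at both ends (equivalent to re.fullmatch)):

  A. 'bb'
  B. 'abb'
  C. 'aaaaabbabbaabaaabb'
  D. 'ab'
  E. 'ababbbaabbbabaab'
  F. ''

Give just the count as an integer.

2

A → no match
B → no match
C → no match
D → match
E → no match
F → match
Total matched: 2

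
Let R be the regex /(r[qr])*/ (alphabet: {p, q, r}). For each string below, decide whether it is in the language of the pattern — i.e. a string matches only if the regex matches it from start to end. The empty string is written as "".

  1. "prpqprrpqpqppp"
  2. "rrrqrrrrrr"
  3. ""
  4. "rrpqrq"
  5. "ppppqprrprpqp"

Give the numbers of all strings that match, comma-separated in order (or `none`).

1 → no match
2 → match
3 → match
4 → no match
5 → no match

2, 3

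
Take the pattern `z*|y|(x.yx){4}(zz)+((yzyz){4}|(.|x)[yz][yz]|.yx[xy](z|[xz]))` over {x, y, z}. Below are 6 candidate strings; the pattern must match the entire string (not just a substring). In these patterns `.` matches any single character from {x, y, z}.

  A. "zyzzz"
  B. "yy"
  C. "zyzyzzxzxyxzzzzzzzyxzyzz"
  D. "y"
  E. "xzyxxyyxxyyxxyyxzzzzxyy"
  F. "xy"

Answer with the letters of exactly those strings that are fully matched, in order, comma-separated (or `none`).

D, E

A → no match
B → no match
C → no match
D → match
E → match
F → no match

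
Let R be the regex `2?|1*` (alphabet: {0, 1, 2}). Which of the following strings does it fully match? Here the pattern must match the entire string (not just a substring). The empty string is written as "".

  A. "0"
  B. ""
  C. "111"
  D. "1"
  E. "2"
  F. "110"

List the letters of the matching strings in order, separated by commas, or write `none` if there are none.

B, C, D, E

A → no match
B → match
C → match
D → match
E → match
F → no match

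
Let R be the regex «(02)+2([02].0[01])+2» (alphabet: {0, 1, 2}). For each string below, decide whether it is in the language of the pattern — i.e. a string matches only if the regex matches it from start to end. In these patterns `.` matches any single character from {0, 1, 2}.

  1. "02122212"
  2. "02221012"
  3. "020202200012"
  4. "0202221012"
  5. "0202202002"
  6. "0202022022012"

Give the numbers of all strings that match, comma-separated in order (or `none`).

1 → no match
2 → match
3 → match
4 → match
5 → match
6 → no match

2, 3, 4, 5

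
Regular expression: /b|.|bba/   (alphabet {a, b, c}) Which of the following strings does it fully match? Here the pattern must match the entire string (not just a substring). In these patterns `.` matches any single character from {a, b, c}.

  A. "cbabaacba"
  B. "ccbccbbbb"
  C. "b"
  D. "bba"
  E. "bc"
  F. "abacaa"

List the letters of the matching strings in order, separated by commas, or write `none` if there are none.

A → no match
B → no match
C → match
D → match
E → no match
F → no match

C, D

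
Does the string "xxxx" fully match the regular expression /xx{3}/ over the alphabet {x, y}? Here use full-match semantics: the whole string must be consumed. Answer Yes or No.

Yes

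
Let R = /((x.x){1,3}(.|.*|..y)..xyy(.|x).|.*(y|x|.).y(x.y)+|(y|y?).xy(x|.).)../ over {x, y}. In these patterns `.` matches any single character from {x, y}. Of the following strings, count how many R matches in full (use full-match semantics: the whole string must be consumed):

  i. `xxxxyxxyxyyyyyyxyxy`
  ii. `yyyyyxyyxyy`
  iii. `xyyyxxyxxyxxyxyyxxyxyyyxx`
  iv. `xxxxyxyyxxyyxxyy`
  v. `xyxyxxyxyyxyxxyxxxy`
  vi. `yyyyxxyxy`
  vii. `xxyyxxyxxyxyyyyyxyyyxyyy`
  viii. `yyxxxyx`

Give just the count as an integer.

i → no match
ii → no match
iii → no match
iv → match
v → no match
vi → match
vii → no match
viii → no match
Total matched: 2

2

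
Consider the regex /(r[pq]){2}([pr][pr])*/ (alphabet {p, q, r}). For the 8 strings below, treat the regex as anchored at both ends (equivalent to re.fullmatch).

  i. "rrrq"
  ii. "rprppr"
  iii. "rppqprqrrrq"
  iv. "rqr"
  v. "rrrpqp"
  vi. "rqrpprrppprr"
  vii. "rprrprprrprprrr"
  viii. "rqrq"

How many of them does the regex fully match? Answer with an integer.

3

i → no match
ii → match
iii → no match
iv → no match
v → no match
vi → match
vii → no match
viii → match
Total matched: 3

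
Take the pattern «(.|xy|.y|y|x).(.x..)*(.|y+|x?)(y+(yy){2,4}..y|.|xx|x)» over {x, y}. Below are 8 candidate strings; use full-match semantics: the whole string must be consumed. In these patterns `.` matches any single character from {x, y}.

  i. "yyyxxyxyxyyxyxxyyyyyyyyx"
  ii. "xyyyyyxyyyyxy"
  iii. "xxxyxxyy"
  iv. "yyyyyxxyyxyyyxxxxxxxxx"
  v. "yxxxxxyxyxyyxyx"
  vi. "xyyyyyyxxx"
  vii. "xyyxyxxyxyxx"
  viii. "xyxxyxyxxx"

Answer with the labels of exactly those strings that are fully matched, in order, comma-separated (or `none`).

i → no match
ii → no match
iii → no match
iv → no match
v → no match
vi → no match
vii → no match
viii → no match

none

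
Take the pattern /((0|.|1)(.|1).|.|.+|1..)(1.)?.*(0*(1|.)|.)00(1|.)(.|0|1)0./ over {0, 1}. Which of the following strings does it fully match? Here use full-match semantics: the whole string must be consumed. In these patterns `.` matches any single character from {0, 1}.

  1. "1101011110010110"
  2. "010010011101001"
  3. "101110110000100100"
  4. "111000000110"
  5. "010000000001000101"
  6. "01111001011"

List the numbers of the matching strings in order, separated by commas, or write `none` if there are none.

5

1 → no match
2 → no match
3 → no match
4 → no match
5 → match
6 → no match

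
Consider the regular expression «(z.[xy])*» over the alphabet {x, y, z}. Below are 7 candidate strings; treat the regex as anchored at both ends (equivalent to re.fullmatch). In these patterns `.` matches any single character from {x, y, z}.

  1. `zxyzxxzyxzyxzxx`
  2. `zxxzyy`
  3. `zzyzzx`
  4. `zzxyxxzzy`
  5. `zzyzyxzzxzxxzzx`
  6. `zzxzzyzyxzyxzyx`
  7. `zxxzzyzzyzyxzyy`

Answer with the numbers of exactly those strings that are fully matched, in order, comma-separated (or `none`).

1, 2, 3, 5, 6, 7

1 → match
2. `zxxzyy` → match
3. `zzyzzx` → match
4. `zzxyxxzzy` → no match
5 → match
6 → match
7 → match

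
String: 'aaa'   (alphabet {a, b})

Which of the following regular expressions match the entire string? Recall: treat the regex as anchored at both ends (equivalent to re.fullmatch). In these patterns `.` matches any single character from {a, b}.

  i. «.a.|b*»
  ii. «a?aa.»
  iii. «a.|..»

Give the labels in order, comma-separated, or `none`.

i, ii

i → match
ii → match
iii → no match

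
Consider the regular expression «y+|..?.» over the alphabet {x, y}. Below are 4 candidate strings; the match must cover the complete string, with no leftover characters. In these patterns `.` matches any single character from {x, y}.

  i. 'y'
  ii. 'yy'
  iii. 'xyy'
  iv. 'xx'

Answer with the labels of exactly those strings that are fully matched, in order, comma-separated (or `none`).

i. 'y' → match
ii. 'yy' → match
iii. 'xyy' → match
iv. 'xx' → match

i, ii, iii, iv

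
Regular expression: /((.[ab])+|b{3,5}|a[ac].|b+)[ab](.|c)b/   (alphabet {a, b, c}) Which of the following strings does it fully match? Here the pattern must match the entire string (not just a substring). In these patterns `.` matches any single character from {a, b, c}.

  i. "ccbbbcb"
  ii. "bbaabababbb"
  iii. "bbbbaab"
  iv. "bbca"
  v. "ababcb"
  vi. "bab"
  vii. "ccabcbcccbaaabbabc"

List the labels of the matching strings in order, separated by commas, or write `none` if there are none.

i → no match
ii → match
iii → match
iv → no match — must end with "b"
v → no match
vi → no match
vii → no match — must end with "b"

ii, iii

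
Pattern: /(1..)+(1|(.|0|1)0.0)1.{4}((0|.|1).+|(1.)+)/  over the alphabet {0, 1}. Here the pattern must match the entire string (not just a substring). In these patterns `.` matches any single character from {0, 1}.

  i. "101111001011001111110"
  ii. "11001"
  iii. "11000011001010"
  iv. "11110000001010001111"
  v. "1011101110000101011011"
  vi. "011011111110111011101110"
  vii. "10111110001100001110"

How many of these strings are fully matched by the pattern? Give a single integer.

4

i → match
ii. "11001" → no match
iii → no match
iv → match
v → match
vi → no match — must start with "1"
vii → match
Total matched: 4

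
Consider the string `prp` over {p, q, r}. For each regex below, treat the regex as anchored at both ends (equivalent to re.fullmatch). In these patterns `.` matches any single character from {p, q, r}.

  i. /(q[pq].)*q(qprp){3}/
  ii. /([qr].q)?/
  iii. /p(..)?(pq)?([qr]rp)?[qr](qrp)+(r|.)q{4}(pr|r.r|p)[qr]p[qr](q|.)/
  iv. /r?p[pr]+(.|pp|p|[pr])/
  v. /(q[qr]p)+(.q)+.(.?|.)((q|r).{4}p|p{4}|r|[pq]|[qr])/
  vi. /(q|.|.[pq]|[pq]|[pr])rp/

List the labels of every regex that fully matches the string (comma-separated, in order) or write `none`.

iv, vi

i → no match — must end with `qprp`
ii → no match
iii → no match
iv → match
v → no match — must start with `q`
vi → match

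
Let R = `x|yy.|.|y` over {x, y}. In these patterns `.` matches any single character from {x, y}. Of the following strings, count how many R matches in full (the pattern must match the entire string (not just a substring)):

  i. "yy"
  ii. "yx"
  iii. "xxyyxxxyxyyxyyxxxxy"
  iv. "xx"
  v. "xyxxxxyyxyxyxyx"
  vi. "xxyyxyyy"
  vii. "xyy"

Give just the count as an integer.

i → no match
ii → no match
iii → no match
iv → no match
v → no match
vi → no match
vii → no match
Total matched: 0

0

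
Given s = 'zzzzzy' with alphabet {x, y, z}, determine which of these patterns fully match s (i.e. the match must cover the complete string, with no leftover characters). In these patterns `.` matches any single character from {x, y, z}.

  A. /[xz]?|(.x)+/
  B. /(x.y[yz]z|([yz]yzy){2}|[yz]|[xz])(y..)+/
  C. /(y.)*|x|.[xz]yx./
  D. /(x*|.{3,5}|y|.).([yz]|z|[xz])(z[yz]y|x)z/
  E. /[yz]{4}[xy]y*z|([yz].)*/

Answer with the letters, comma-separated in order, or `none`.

E

A → no match
B → no match
C → no match
D → no match — must end with 'z'
E → match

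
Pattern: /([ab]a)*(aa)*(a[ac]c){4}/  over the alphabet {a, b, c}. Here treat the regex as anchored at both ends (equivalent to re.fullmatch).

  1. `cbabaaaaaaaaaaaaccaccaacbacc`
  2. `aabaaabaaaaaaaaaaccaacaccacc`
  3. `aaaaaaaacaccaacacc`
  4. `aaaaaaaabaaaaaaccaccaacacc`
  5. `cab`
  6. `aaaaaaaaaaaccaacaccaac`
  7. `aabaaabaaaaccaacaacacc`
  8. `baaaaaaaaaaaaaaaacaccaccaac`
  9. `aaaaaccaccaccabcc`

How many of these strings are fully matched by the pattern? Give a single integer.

5

1 → no match
2 → match
3 → match
4 → match
5 → no match — must end with `c`
6 → match
7 → match
8 → no match
9 → no match
Total matched: 5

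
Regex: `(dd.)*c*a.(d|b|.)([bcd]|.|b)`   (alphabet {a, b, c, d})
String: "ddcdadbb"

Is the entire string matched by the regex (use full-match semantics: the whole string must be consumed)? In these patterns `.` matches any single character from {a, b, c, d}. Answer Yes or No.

No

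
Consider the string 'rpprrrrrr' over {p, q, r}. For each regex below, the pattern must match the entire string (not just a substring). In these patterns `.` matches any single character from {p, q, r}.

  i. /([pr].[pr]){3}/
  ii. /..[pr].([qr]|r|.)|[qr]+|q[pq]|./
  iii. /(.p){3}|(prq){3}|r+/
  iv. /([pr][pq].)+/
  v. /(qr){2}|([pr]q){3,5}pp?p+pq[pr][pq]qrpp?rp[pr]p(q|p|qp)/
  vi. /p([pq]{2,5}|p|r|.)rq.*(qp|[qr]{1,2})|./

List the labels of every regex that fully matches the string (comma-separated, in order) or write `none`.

i

i → match
ii → no match
iii → no match
iv → no match
v → no match
vi → no match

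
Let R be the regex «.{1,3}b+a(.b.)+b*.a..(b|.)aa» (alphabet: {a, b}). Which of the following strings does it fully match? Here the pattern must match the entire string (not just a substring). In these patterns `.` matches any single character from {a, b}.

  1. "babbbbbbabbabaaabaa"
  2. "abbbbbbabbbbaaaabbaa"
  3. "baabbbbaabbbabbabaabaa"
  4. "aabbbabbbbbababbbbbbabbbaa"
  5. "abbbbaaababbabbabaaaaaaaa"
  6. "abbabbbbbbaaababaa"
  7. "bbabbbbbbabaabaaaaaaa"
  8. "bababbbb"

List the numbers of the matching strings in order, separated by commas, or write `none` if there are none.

1 → match
2 → no match
3 → no match
4 → no match
5 → no match
6 → no match
7 → no match
8 → no match — must end with "aa"

1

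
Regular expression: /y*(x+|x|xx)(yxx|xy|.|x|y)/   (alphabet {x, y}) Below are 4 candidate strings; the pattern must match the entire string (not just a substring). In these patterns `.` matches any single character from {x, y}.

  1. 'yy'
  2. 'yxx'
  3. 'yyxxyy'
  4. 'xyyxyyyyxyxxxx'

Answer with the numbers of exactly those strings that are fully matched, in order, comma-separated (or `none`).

2

1 → no match
2 → match
3 → no match
4 → no match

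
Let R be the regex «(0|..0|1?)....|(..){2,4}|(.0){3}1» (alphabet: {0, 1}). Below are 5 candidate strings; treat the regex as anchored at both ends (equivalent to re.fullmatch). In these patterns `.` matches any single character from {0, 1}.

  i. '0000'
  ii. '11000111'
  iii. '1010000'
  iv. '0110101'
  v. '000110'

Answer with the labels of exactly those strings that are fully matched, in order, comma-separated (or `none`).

i → match
ii → match
iii → no match
iv → no match
v → match

i, ii, v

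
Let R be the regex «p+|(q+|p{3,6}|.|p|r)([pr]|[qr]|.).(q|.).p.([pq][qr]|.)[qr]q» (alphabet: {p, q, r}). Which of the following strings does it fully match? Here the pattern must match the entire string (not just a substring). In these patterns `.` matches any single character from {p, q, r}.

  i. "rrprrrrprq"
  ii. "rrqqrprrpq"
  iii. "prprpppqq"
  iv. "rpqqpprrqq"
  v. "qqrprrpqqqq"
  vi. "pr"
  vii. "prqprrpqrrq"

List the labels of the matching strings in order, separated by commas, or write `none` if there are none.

i. "rrprrrrprq" → no match
ii. "rrqqrprrpq" → no match
iii. "prprpppqq" → no match
iv. "rpqqpprrqq" → match
v. "qqrprrpqqqq" → match
vi. "pr" → no match
vii. "prqprrpqrrq" → no match

iv, v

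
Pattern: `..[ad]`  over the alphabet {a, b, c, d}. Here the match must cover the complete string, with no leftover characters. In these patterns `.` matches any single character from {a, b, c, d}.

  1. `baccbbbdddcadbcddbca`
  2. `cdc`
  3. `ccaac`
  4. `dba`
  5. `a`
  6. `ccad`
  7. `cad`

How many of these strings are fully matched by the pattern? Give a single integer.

1 → no match
2 → no match
3 → no match
4 → match
5 → no match
6 → no match
7 → match
Total matched: 2

2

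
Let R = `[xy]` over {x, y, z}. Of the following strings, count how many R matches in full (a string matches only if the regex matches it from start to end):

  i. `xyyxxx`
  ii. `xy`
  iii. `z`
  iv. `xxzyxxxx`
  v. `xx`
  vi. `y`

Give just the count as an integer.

i → no match
ii → no match
iii → no match
iv → no match
v → no match
vi → match
Total matched: 1

1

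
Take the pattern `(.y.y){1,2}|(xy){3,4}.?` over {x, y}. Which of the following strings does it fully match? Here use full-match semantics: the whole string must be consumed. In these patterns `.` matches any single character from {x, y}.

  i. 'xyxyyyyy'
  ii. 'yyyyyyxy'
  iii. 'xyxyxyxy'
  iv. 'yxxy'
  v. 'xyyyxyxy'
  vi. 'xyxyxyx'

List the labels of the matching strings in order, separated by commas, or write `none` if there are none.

i → match
ii → match
iii → match
iv → no match
v → match
vi → match

i, ii, iii, v, vi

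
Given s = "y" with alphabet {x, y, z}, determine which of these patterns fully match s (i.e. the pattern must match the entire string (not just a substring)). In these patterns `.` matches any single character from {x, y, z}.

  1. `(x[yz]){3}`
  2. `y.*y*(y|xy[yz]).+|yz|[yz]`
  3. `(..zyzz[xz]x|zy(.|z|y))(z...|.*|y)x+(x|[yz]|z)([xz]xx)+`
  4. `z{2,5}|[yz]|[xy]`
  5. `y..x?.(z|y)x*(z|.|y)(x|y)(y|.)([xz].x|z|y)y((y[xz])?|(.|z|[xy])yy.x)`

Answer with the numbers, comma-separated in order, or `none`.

1 → no match — must start with "x"
2 → match
3 → no match — must end with "xx"
4 → match
5 → no match

2, 4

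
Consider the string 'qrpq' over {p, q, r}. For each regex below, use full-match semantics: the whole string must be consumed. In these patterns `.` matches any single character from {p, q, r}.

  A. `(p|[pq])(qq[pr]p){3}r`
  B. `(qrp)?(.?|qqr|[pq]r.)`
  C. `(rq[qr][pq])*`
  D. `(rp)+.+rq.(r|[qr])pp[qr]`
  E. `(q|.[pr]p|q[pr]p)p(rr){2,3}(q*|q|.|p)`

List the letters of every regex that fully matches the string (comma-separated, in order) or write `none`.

A → no match — must end with 'pr'
B → match
C → no match
D → no match — must start with 'rp'
E → no match

B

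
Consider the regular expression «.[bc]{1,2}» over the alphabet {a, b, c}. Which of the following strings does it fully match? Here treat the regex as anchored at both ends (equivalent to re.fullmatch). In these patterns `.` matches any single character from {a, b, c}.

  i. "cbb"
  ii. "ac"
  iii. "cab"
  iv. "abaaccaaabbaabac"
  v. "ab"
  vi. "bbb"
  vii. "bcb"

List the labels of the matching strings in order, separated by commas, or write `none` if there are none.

i, ii, v, vi, vii

i → match
ii → match
iii → no match
iv → no match
v → match
vi → match
vii → match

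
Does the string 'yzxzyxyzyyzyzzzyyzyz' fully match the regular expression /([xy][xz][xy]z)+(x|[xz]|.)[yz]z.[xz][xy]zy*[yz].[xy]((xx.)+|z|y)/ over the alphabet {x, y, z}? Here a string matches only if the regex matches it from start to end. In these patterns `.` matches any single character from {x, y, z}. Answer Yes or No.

No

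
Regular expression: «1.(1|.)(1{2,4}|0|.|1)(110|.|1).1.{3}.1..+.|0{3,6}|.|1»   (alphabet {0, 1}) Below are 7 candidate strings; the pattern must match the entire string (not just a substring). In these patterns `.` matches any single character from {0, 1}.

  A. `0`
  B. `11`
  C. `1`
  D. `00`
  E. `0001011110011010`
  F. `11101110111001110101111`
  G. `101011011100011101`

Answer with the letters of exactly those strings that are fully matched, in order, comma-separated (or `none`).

A, C, G

A → match
B → no match
C → match
D → no match
E → no match
F → no match
G → match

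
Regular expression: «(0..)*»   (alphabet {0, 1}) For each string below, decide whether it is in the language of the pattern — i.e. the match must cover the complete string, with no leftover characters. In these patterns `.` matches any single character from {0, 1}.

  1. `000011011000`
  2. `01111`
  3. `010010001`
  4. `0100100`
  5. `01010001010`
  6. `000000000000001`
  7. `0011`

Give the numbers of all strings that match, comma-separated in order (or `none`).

1 → match
2 → no match
3 → match
4 → no match
5 → no match
6 → match
7 → no match

1, 3, 6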